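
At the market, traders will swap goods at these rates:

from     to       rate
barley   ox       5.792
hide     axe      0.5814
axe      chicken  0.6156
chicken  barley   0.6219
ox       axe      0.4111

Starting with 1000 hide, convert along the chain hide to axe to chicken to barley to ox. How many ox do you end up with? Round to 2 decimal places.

1289.21

1000 hide × 0.5814 = 581.4 axe
581.4 axe × 0.6156 = 357.90984 chicken
357.90984 chicken × 0.6219 = 222.584129496 barley
222.584129496 barley × 5.792 = 1289.207278040832 ox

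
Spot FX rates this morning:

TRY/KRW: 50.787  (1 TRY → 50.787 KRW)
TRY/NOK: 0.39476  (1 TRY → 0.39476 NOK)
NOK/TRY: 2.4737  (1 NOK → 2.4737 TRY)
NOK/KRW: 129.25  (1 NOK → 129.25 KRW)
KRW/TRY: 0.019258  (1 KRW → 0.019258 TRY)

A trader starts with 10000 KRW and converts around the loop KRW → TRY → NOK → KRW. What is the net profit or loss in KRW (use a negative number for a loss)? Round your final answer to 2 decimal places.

-174.04

10000 KRW × 0.019258 = 192.58 TRY
192.58 TRY × 0.39476 = 76.0228808 NOK
76.0228808 NOK × 129.25 = 9825.9573434 KRW
Net change: 9825.9573434 − 10000 = -174.0426566 KRW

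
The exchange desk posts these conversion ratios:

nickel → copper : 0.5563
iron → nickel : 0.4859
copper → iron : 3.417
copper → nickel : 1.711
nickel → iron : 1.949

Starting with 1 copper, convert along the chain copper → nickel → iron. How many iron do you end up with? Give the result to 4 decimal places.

1 copper × 1.711 = 1.711 nickel
1.711 nickel × 1.949 = 3.334739 iron

3.3347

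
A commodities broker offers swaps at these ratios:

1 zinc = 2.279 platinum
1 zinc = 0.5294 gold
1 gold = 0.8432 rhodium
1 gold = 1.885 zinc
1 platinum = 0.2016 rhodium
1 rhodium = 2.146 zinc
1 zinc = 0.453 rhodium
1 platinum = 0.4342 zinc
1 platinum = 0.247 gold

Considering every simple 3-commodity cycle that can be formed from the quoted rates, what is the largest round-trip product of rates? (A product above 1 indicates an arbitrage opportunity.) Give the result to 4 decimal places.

platinum→gold→zinc→platinum: 0.247 × 1.885 × 2.279 = 1.06109
rhodium→zinc→platinum→rhodium: 2.146 × 2.279 × 0.2016 = 0.98597
rhodium→zinc→gold→rhodium: 2.146 × 0.5294 × 0.8432 = 0.95795
Maximum is platinum→gold→zinc→platinum at 1.0611; arbitrage exists.

1.0611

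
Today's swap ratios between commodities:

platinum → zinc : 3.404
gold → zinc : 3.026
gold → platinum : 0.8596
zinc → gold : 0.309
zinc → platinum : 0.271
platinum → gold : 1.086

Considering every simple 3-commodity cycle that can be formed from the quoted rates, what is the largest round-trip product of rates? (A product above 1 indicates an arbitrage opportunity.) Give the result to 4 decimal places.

0.9042

platinum→zinc→gold→platinum: 3.404 × 0.309 × 0.8596 = 0.90416
platinum→gold→zinc→platinum: 1.086 × 3.026 × 0.271 = 0.89057
Maximum is platinum→zinc→gold→platinum at 0.9042; no arbitrage — every cycle loses value.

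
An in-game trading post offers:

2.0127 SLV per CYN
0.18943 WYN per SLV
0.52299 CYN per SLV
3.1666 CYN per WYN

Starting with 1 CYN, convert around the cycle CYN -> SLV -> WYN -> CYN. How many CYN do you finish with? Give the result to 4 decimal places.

1.2073

1 CYN × 2.0127 = 2.0127 SLV
2.0127 SLV × 0.18943 = 0.381265761 WYN
0.381265761 WYN × 3.1666 = 1.2073161587826 CYN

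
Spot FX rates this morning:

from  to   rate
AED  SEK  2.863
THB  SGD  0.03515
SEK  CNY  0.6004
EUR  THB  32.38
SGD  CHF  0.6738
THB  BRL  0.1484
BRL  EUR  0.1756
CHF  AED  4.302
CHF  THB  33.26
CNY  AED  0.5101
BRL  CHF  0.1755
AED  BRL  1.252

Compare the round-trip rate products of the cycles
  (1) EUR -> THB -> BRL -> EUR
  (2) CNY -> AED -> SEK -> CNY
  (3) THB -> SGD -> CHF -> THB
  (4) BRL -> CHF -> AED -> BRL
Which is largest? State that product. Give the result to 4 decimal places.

0.9453

(1) 32.38 × 0.1484 × 0.1756 = 0.84379
(2) 0.5101 × 2.863 × 0.6004 = 0.87683
(3) 0.03515 × 0.6738 × 33.26 = 0.78773
(4) 0.1755 × 4.302 × 1.252 = 0.94526
Highest is cycle (4) at 0.9453 (≤1, no arbitrage).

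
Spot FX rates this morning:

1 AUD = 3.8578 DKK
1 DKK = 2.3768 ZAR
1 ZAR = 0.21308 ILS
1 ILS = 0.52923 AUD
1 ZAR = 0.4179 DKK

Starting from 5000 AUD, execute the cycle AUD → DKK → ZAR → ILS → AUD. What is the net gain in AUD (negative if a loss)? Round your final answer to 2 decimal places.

5000 AUD × 3.8578 = 19289 DKK
19289 DKK × 2.3768 = 45846.0952 ZAR
45846.0952 ZAR × 0.21308 = 9768.885965216 ILS
9768.885965216 ILS × 0.52923 = 5169.98751937126368 AUD
Net change: 5169.98751937126368 − 5000 = 169.98751937126368 AUD

169.99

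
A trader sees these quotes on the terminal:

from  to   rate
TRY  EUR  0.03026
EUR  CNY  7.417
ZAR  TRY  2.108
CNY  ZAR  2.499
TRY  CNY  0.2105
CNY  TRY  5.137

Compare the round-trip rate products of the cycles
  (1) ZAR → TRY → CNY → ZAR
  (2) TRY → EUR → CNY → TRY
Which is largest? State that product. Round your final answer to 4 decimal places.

(1) 2.108 × 0.2105 × 2.499 = 1.10889
(2) 0.03026 × 7.417 × 5.137 = 1.15294
Highest is cycle (2) at 1.1529 (>1, arbitrage).

1.1529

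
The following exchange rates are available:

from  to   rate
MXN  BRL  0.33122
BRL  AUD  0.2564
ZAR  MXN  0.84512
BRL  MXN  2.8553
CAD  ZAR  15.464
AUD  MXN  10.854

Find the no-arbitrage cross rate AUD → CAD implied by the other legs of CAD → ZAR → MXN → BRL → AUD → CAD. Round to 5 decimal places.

Known legs of the cycle: 15.464 × 0.84512 × 0.33122 × 0.2564 = 1.10987685338834944
For no arbitrage the full-cycle product must be 1, so the missing rate is 1 / 1.10987685338834944 ≈ 0.9010009.

0.90100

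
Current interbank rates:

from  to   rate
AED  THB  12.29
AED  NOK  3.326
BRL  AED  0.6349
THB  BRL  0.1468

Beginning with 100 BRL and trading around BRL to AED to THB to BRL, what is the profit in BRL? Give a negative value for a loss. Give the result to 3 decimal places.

14.547

100 BRL × 0.6349 = 63.49 AED
63.49 AED × 12.29 = 780.2921 THB
780.2921 THB × 0.1468 = 114.54688028 BRL
Net change: 114.54688028 − 100 = 14.54688028 BRL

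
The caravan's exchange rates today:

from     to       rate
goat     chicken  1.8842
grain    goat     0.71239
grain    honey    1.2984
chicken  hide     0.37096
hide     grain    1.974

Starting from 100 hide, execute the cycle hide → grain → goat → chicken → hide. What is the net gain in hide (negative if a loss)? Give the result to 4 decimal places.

-1.7078

100 hide × 1.974 = 197.4 grain
197.4 grain × 0.71239 = 140.625786 goat
140.625786 goat × 1.8842 = 264.9671059812 chicken
264.9671059812 chicken × 0.37096 = 98.292197634785952 hide
Net change: 98.292197634785952 − 100 = -1.707802365214048 hide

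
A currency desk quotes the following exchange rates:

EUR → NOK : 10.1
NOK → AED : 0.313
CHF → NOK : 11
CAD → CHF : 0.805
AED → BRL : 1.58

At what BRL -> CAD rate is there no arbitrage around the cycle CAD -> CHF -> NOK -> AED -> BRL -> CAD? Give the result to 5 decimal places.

0.22835

Known legs of the cycle: 0.805 × 11 × 0.313 × 1.58 = 4.3791517
For no arbitrage the full-cycle product must be 1, so the missing rate is 1 / 4.3791517 ≈ 0.2283547.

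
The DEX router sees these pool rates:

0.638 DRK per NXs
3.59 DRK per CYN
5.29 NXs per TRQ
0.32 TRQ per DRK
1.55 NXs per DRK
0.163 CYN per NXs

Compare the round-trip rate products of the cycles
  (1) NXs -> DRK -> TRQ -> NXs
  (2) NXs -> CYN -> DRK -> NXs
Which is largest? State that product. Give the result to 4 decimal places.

1.0800

(1) 0.638 × 0.32 × 5.29 = 1.08001
(2) 0.163 × 3.59 × 1.55 = 0.90701
Highest is cycle (1) at 1.0800 (>1, arbitrage).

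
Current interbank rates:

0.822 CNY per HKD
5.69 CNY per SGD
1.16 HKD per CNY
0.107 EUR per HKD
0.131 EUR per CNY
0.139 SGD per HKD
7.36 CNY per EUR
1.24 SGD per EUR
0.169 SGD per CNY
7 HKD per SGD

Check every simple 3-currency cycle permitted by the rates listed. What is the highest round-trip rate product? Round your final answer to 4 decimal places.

HKD→CNY→SGD→HKD: 0.822 × 0.169 × 7 = 0.97243
HKD→EUR→SGD→HKD: 0.107 × 1.24 × 7 = 0.92876
EUR→SGD→CNY→EUR: 1.24 × 5.69 × 0.131 = 0.92428
HKD→SGD→CNY→HKD: 0.139 × 5.69 × 1.16 = 0.91746
HKD→EUR→CNY→HKD: 0.107 × 7.36 × 1.16 = 0.91352
Maximum is HKD→CNY→SGD→HKD at 0.9724; no arbitrage — every cycle loses value.

0.9724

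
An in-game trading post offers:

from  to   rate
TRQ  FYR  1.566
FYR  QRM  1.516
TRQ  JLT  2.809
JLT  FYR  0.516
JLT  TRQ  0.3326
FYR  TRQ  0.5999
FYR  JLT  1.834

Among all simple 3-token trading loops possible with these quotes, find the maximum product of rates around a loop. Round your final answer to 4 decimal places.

0.9552

FYR→JLT→TRQ→FYR: 1.834 × 0.3326 × 1.566 = 0.95524
FYR→TRQ→JLT→FYR: 0.5999 × 2.809 × 0.516 = 0.86952
Maximum is FYR→JLT→TRQ→FYR at 0.9552; no arbitrage — every cycle loses value.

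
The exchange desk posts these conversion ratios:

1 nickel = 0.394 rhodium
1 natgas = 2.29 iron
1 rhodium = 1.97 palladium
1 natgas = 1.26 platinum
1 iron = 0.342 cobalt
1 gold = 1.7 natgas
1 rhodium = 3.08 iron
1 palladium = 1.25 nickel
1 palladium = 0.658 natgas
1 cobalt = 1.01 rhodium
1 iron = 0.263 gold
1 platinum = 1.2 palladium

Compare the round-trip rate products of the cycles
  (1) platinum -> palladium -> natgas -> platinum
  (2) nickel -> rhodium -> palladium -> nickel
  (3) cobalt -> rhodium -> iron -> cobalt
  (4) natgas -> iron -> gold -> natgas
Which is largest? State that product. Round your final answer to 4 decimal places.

1.0639

(1) 1.2 × 0.658 × 1.26 = 0.99490
(2) 0.394 × 1.97 × 1.25 = 0.97023
(3) 1.01 × 3.08 × 0.342 = 1.06389
(4) 2.29 × 0.263 × 1.7 = 1.02386
Highest is cycle (3) at 1.0639 (>1, arbitrage).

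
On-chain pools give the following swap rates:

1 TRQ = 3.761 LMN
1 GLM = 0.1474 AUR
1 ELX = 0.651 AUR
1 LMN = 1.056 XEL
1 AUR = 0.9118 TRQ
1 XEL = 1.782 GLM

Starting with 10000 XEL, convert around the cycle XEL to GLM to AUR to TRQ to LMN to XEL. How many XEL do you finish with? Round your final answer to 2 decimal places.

9512.00

10000 XEL × 1.782 = 17820 GLM
17820 GLM × 0.1474 = 2626.668 AUR
2626.668 AUR × 0.9118 = 2394.9958824 TRQ
2394.9958824 TRQ × 3.761 = 9007.5795137064 LMN
9007.5795137064 LMN × 1.056 = 9512.0039664739584 XEL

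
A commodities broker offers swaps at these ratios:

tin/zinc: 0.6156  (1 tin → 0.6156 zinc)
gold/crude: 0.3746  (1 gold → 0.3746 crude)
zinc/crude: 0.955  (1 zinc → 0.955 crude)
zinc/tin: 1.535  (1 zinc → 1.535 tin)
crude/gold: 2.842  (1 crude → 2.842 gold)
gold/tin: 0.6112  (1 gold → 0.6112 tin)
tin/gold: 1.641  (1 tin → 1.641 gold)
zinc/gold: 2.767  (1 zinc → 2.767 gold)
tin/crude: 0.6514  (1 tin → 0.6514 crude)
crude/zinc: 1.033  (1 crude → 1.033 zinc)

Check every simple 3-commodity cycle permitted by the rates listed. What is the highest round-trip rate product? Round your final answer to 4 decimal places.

gold→tin→crude→gold: 0.6112 × 0.6514 × 2.842 = 1.13150
gold→crude→zinc→gold: 0.3746 × 1.033 × 2.767 = 1.07072
gold→tin→zinc→gold: 0.6112 × 0.6156 × 2.767 = 1.04110
zinc→tin→crude→zinc: 1.535 × 0.6514 × 1.033 = 1.03290
Maximum is gold→tin→crude→gold at 1.1315; arbitrage exists.

1.1315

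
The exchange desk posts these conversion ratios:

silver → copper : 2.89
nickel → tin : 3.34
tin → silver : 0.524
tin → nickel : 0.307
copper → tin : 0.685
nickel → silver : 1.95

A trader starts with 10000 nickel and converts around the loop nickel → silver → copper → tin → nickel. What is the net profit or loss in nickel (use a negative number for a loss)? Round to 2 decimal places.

10000 nickel × 1.95 = 19500 silver
19500 silver × 2.89 = 56355 copper
56355 copper × 0.685 = 38603.175 tin
38603.175 tin × 0.307 = 11851.174725 nickel
Net change: 11851.174725 − 10000 = 1851.174725 nickel

1851.17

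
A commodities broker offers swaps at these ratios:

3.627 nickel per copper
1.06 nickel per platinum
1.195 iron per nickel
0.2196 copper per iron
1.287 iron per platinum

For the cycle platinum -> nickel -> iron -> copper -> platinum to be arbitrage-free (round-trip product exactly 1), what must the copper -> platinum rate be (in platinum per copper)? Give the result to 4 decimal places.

Known legs of the cycle: 1.06 × 1.195 × 0.2196 = 0.27816732
For no arbitrage the full-cycle product must be 1, so the missing rate is 1 / 0.27816732 ≈ 3.594959.

3.5950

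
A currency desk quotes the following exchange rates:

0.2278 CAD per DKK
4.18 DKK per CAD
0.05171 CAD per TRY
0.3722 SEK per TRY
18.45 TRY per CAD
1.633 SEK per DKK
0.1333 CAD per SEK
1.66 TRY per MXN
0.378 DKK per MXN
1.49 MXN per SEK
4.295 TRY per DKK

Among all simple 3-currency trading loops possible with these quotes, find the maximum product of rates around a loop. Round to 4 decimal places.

CAD→DKK→TRY→CAD: 4.18 × 4.295 × 0.05171 = 0.92835
SEK→MXN→TRY→SEK: 1.49 × 1.66 × 0.3722 = 0.92060
SEK→MXN→DKK→SEK: 1.49 × 0.378 × 1.633 = 0.91974
SEK→CAD→TRY→SEK: 0.1333 × 18.45 × 0.3722 = 0.91538
SEK→CAD→DKK→SEK: 0.1333 × 4.18 × 1.633 = 0.90990
Maximum is CAD→DKK→TRY→CAD at 0.9284; no arbitrage — every cycle loses value.

0.9284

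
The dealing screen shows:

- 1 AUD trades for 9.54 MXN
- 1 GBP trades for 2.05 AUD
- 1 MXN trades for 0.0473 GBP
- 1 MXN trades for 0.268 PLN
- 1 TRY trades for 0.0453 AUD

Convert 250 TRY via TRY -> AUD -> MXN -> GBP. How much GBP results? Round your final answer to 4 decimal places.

250 TRY × 0.0453 = 11.325 AUD
11.325 AUD × 9.54 = 108.0405 MXN
108.0405 MXN × 0.0473 = 5.11031565 GBP

5.1103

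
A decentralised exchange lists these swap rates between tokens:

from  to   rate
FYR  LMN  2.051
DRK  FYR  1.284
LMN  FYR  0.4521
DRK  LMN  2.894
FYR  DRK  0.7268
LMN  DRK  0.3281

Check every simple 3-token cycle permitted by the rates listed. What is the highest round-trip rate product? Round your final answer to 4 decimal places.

FYR→DRK→LMN→FYR: 0.7268 × 2.894 × 0.4521 = 0.95093
FYR→LMN→DRK→FYR: 2.051 × 0.3281 × 1.284 = 0.86405
Maximum is FYR→DRK→LMN→FYR at 0.9509; no arbitrage — every cycle loses value.

0.9509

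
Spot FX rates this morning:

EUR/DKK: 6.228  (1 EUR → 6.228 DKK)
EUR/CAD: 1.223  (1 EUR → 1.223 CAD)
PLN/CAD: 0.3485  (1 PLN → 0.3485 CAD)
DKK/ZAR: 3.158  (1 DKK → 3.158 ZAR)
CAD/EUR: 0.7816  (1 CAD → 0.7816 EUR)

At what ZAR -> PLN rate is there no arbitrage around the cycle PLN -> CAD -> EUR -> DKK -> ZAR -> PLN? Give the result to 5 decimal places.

0.18666

Known legs of the cycle: 0.3485 × 0.7816 × 6.228 × 3.158 = 5.3573258541024
For no arbitrage the full-cycle product must be 1, so the missing rate is 1 / 5.3573258541024 ≈ 0.1866603.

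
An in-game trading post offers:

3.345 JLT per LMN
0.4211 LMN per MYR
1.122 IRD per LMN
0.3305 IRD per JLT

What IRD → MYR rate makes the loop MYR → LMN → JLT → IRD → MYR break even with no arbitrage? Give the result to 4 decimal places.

Known legs of the cycle: 0.4211 × 3.345 × 0.3305 = 0.46553552475
For no arbitrage the full-cycle product must be 1, so the missing rate is 1 / 0.46553552475 ≈ 2.148064.

2.1481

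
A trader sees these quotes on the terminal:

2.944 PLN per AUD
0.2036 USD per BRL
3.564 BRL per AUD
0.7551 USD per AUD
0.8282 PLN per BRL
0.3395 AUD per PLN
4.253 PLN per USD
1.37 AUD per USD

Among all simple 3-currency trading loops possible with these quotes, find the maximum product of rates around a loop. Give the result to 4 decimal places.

USD→PLN→AUD→USD: 4.253 × 0.3395 × 0.7551 = 1.09028
AUD→BRL→PLN→AUD: 3.564 × 0.8282 × 0.3395 = 1.00210
USD→AUD→BRL→USD: 1.37 × 3.564 × 0.2036 = 0.99411
Maximum is USD→PLN→AUD→USD at 1.0903; arbitrage exists.

1.0903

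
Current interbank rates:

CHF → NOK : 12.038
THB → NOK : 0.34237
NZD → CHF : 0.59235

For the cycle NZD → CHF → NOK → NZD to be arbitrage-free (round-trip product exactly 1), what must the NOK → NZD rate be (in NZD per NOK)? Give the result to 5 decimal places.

0.14024

Known legs of the cycle: 0.59235 × 12.038 = 7.1307093
For no arbitrage the full-cycle product must be 1, so the missing rate is 1 / 7.1307093 ≈ 0.1402385.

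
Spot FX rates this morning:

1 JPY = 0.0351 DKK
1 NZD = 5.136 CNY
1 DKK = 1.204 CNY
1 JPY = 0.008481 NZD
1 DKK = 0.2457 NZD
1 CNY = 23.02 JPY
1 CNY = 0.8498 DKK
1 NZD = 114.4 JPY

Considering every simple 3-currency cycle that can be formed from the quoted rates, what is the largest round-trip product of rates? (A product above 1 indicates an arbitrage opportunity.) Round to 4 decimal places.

1.0724

DKK→NZD→CNY→DKK: 0.2457 × 5.136 × 0.8498 = 1.07238
JPY→NZD→CNY→JPY: 0.008481 × 5.136 × 23.02 = 1.00271
JPY→DKK→NZD→JPY: 0.0351 × 0.2457 × 114.4 = 0.98659
JPY→DKK→CNY→JPY: 0.0351 × 1.204 × 23.02 = 0.97283
Maximum is DKK→NZD→CNY→DKK at 1.0724; arbitrage exists.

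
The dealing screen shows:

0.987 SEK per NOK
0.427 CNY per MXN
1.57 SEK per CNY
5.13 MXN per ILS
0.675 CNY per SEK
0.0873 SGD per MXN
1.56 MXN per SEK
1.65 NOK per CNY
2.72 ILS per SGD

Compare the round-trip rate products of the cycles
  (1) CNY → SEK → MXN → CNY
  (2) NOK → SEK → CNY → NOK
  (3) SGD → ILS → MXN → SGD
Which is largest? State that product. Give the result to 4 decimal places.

1.2181

(1) 1.57 × 1.56 × 0.427 = 1.04581
(2) 0.987 × 0.675 × 1.65 = 1.09927
(3) 2.72 × 5.13 × 0.0873 = 1.21815
Highest is cycle (3) at 1.2181 (>1, arbitrage).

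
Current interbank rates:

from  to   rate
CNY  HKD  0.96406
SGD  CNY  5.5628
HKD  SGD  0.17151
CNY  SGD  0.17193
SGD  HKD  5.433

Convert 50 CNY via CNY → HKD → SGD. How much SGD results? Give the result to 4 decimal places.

50 CNY × 0.96406 = 48.203 HKD
48.203 HKD × 0.17151 = 8.26729653 SGD

8.2673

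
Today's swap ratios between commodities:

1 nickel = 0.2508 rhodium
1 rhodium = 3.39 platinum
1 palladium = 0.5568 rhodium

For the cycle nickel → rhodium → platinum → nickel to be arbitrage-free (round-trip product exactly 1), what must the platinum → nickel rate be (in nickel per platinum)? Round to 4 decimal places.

Known legs of the cycle: 0.2508 × 3.39 = 0.850212
For no arbitrage the full-cycle product must be 1, so the missing rate is 1 / 0.850212 ≈ 1.176177.

1.1762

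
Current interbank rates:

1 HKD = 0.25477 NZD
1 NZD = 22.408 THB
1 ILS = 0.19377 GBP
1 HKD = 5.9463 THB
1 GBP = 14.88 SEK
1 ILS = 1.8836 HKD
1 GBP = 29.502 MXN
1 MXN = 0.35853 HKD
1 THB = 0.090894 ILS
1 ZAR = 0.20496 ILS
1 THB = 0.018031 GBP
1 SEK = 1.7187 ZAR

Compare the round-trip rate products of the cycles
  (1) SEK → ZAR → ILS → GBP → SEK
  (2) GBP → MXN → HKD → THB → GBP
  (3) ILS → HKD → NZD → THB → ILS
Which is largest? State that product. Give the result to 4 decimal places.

1.1341

(1) 1.7187 × 0.20496 × 0.19377 × 14.88 = 1.01568
(2) 29.502 × 0.35853 × 5.9463 × 0.018031 = 1.13408
(3) 1.8836 × 0.25477 × 22.408 × 0.090894 = 0.97741
Highest is cycle (2) at 1.1341 (>1, arbitrage).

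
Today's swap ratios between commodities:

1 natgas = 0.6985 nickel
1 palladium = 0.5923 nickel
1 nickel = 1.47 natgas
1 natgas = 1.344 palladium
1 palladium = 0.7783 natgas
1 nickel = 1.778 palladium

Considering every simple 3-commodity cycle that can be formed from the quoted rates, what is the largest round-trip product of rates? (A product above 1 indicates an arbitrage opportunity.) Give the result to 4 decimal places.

nickel→natgas→palladium→nickel: 1.47 × 1.344 × 0.5923 = 1.17020
nickel→palladium→natgas→nickel: 1.778 × 0.7783 × 0.6985 = 0.96660
Maximum is nickel→natgas→palladium→nickel at 1.1702; arbitrage exists.

1.1702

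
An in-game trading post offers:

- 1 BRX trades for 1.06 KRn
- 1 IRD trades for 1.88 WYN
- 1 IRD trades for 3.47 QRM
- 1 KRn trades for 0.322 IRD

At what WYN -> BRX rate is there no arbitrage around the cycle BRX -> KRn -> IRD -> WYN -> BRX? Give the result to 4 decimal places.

1.5584

Known legs of the cycle: 1.06 × 0.322 × 1.88 = 0.6416816
For no arbitrage the full-cycle product must be 1, so the missing rate is 1 / 0.6416816 ≈ 1.558405.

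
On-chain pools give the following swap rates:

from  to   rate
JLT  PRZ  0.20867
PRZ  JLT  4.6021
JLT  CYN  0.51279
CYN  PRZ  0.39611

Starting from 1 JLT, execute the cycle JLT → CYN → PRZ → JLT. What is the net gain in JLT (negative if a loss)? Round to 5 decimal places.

-0.06522

1 JLT × 0.51279 = 0.51279 CYN
0.51279 CYN × 0.39611 = 0.2031212469 PRZ
0.2031212469 PRZ × 4.6021 = 0.93478429035849 JLT
Net change: 0.93478429035849 − 1 = -0.06521570964151 JLT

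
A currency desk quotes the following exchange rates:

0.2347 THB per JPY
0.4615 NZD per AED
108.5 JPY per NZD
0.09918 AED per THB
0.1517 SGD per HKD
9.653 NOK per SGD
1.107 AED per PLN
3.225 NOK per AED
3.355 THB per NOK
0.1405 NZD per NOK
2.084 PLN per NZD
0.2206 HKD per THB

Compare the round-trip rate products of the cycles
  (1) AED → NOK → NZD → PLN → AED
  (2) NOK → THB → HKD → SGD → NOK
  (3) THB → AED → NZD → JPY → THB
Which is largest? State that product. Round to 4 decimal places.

(1) 3.225 × 0.1405 × 2.084 × 1.107 = 1.04533
(2) 3.355 × 0.2206 × 0.1517 × 9.653 = 1.08379
(3) 0.09918 × 0.4615 × 108.5 × 0.2347 = 1.16557
Highest is cycle (3) at 1.1656 (>1, arbitrage).

1.1656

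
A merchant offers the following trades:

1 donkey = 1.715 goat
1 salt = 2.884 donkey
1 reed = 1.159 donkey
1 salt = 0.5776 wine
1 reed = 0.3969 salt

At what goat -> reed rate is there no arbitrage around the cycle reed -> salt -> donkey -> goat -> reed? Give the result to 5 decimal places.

Known legs of the cycle: 0.3969 × 2.884 × 1.715 = 1.963091214
For no arbitrage the full-cycle product must be 1, so the missing rate is 1 / 1.963091214 ≈ 0.5094007.

0.50940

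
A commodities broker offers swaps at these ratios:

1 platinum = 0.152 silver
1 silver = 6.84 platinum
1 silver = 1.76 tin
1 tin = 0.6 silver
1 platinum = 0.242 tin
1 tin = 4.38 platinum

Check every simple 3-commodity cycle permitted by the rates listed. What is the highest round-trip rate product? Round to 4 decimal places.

1.1717

silver→tin→platinum→silver: 1.76 × 4.38 × 0.152 = 1.17174
silver→platinum→tin→silver: 6.84 × 0.242 × 0.6 = 0.99317
Maximum is silver→tin→platinum→silver at 1.1717; arbitrage exists.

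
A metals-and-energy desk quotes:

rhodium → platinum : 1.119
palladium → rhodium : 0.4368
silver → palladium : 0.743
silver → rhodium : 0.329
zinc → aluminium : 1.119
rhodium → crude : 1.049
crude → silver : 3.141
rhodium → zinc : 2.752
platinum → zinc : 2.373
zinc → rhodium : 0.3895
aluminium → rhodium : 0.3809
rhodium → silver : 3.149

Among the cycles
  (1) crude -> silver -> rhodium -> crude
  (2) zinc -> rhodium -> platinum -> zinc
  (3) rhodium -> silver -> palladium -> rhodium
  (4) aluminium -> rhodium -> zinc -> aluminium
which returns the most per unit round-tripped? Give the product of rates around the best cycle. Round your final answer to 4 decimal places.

1.1730

(1) 3.141 × 0.329 × 1.049 = 1.08403
(2) 0.3895 × 1.119 × 2.373 = 1.03427
(3) 3.149 × 0.743 × 0.4368 = 1.02198
(4) 0.3809 × 2.752 × 1.119 = 1.17298
Highest is cycle (4) at 1.1730 (>1, arbitrage).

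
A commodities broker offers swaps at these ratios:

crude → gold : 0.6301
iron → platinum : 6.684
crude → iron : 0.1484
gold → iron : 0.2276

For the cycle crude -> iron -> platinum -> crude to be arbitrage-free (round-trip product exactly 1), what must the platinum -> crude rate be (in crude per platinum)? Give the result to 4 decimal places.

Known legs of the cycle: 0.1484 × 6.684 = 0.9919056
For no arbitrage the full-cycle product must be 1, so the missing rate is 1 / 0.9919056 ≈ 1.008160.

1.0082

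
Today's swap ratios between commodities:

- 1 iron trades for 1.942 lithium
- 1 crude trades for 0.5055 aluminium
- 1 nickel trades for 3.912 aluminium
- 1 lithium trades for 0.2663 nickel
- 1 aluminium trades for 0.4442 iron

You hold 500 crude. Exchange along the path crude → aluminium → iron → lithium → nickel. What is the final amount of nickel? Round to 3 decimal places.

500 crude × 0.5055 = 252.75 aluminium
252.75 aluminium × 0.4442 = 112.27155 iron
112.27155 iron × 1.942 = 218.0313501 lithium
218.0313501 lithium × 0.2663 = 58.06174853163 nickel

58.062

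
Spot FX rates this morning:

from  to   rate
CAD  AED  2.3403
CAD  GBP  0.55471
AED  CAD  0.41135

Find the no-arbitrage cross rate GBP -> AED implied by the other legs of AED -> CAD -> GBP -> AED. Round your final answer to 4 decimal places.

Known legs of the cycle: 0.41135 × 0.55471 = 0.2281799585
For no arbitrage the full-cycle product must be 1, so the missing rate is 1 / 0.2281799585 ≈ 4.382506.

4.3825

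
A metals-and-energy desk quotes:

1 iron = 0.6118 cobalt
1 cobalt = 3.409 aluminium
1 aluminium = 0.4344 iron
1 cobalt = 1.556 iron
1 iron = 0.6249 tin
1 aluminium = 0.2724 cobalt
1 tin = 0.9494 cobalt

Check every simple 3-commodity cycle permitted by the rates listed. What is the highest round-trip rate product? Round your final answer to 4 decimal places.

tin→cobalt→iron→tin: 0.9494 × 1.556 × 0.6249 = 0.92314
aluminium→iron→cobalt→aluminium: 0.4344 × 0.6118 × 3.409 = 0.90600
Maximum is tin→cobalt→iron→tin at 0.9231; no arbitrage — every cycle loses value.

0.9231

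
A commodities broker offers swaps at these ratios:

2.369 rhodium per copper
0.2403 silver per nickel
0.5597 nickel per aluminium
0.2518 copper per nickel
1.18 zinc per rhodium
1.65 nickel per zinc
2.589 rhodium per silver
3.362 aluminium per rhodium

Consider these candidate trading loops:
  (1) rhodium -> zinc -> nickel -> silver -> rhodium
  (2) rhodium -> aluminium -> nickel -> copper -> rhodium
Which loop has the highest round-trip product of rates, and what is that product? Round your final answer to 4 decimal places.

1.2113

(1) 1.18 × 1.65 × 0.2403 × 2.589 = 1.21130
(2) 3.362 × 0.5597 × 0.2518 × 2.369 = 1.12247
Highest is cycle (1) at 1.2113 (>1, arbitrage).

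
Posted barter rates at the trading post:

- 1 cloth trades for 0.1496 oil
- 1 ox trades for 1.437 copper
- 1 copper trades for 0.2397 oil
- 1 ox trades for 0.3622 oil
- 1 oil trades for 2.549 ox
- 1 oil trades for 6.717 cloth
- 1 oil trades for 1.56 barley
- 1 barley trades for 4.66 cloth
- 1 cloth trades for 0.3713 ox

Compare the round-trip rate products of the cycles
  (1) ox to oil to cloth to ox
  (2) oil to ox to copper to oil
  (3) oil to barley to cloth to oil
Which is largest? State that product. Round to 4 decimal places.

(1) 0.3622 × 6.717 × 0.3713 = 0.90333
(2) 2.549 × 1.437 × 0.2397 = 0.87800
(3) 1.56 × 4.66 × 0.1496 = 1.08753
Highest is cycle (3) at 1.0875 (>1, arbitrage).

1.0875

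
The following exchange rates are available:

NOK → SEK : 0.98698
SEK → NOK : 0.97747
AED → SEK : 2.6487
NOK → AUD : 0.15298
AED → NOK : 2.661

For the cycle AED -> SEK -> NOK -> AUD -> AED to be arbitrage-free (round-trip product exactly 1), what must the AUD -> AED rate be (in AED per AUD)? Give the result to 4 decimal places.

2.5248

Known legs of the cycle: 2.6487 × 0.97747 × 0.15298 = 0.39606901222122
For no arbitrage the full-cycle product must be 1, so the missing rate is 1 / 0.39606901222122 ≈ 2.524813.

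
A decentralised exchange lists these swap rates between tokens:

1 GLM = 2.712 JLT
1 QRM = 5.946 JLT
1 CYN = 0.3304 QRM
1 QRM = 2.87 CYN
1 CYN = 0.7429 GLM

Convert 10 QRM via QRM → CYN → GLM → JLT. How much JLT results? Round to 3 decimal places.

10 QRM × 2.87 = 28.7 CYN
28.7 CYN × 0.7429 = 21.32123 GLM
21.32123 GLM × 2.712 = 57.82317576 JLT

57.823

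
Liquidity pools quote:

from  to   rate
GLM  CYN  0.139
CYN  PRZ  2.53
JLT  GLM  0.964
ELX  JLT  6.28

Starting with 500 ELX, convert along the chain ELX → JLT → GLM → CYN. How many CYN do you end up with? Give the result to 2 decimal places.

420.75

500 ELX × 6.28 = 3140 JLT
3140 JLT × 0.964 = 3026.96 GLM
3026.96 GLM × 0.139 = 420.74744 CYN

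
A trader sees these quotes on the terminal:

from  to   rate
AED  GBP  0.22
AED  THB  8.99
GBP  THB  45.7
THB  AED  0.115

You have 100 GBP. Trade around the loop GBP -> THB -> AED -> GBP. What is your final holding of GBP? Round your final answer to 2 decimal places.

115.62

100 GBP × 45.7 = 4570 THB
4570 THB × 0.115 = 525.55 AED
525.55 AED × 0.22 = 115.621 GBP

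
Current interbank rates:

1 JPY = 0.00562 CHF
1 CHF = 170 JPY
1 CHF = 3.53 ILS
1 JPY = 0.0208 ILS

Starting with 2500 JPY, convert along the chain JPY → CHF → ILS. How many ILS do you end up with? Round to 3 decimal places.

2500 JPY × 0.00562 = 14.05 CHF
14.05 CHF × 3.53 = 49.5965 ILS

49.597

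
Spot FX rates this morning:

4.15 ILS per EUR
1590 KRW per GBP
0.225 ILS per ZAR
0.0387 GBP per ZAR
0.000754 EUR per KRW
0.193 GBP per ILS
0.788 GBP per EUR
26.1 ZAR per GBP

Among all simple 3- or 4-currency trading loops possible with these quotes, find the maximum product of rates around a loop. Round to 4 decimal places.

1.1334

ILS→GBP→ZAR→ILS: 0.193 × 26.1 × 0.225 = 1.13339
ILS→GBP→KRW→EUR→ILS: 0.193 × 1590 × 0.000754 × 4.15 = 0.96023
KRW→EUR→GBP→KRW: 0.000754 × 0.788 × 1590 = 0.94470
Maximum is ILS→GBP→ZAR→ILS at 1.1334; arbitrage exists.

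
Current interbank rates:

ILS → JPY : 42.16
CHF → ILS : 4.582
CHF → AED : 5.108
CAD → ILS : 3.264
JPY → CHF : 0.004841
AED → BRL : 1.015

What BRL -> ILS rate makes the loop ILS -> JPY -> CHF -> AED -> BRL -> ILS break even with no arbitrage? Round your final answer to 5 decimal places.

0.94503

Known legs of the cycle: 42.16 × 0.004841 × 5.108 × 1.015 = 1.0581631069072
For no arbitrage the full-cycle product must be 1, so the missing rate is 1 / 1.0581631069072 ≈ 0.9450339.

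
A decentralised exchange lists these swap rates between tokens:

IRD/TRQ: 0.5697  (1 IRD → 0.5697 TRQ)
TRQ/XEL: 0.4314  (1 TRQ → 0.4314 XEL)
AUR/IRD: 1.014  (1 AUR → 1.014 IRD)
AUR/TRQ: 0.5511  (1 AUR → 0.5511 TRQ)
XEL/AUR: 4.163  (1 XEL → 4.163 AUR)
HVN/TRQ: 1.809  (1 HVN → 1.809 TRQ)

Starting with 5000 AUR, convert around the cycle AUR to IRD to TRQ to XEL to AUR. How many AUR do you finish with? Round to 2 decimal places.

5187.29

5000 AUR × 1.014 = 5070 IRD
5070 IRD × 0.5697 = 2888.379 TRQ
2888.379 TRQ × 0.4314 = 1246.0467006 XEL
1246.0467006 XEL × 4.163 = 5187.2924145978 AUR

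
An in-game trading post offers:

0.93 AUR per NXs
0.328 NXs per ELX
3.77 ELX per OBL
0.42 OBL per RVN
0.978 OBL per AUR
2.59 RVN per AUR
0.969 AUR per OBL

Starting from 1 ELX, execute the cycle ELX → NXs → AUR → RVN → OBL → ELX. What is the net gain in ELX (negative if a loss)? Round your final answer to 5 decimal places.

1 ELX × 0.328 = 0.328 NXs
0.328 NXs × 0.93 = 0.30504 AUR
0.30504 AUR × 2.59 = 0.7900536 RVN
0.7900536 RVN × 0.42 = 0.331822512 OBL
0.331822512 OBL × 3.77 = 1.25097087024 ELX
Net change: 1.25097087024 − 1 = 0.25097087024 ELX

0.25097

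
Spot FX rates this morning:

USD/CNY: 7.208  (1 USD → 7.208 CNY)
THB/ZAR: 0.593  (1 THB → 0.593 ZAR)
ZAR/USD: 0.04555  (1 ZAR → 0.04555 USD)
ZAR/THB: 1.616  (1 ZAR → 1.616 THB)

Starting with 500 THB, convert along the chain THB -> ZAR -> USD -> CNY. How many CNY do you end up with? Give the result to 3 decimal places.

500 THB × 0.593 = 296.5 ZAR
296.5 ZAR × 0.04555 = 13.505575 USD
13.505575 USD × 7.208 = 97.3481846 CNY

97.348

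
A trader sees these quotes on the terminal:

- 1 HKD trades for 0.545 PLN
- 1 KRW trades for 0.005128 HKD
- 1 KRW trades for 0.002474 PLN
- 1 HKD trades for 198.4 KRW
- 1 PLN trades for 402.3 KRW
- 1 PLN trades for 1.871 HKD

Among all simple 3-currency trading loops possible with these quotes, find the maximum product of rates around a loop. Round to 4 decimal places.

1.1243

PLN→KRW→HKD→PLN: 402.3 × 0.005128 × 0.545 = 1.12433
PLN→HKD→KRW→PLN: 1.871 × 198.4 × 0.002474 = 0.91836
Maximum is PLN→KRW→HKD→PLN at 1.1243; arbitrage exists.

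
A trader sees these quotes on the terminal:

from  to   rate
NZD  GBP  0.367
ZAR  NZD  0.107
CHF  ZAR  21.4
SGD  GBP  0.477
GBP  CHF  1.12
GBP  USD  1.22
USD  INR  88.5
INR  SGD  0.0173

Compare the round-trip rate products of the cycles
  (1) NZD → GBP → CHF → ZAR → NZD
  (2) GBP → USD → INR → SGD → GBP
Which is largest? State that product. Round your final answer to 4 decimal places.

0.9412

(1) 0.367 × 1.12 × 21.4 × 0.107 = 0.94120
(2) 1.22 × 88.5 × 0.0173 × 0.477 = 0.89098
Highest is cycle (1) at 0.9412 (≤1, no arbitrage).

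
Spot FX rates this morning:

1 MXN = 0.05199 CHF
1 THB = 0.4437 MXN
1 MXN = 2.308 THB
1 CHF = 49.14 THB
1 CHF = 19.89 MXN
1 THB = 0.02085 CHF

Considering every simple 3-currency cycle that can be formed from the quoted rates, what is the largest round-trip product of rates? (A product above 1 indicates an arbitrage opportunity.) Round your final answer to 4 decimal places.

THB→MXN→CHF→THB: 0.4437 × 0.05199 × 49.14 = 1.13356
THB→CHF→MXN→THB: 0.02085 × 19.89 × 2.308 = 0.95714
Maximum is THB→MXN→CHF→THB at 1.1336; arbitrage exists.

1.1336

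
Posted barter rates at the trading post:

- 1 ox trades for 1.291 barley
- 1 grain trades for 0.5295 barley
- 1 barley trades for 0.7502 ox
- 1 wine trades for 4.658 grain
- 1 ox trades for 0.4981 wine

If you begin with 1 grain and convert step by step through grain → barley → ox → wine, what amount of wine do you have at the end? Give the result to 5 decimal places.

1 grain × 0.5295 = 0.5295 barley
0.5295 barley × 0.7502 = 0.3972309 ox
0.3972309 ox × 0.4981 = 0.19786071129 wine

0.19786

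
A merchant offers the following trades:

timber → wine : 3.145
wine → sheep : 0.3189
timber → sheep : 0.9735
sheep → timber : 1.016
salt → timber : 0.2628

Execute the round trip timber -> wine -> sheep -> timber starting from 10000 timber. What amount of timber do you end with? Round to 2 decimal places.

10189.88

10000 timber × 3.145 = 31450 wine
31450 wine × 0.3189 = 10029.405 sheep
10029.405 sheep × 1.016 = 10189.87548 timber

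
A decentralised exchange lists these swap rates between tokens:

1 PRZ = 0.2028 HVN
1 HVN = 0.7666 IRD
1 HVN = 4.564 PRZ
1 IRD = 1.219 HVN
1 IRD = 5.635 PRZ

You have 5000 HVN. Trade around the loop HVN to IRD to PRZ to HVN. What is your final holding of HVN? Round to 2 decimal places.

4380.27

5000 HVN × 0.7666 = 3833 IRD
3833 IRD × 5.635 = 21598.955 PRZ
21598.955 PRZ × 0.2028 = 4380.268074 HVN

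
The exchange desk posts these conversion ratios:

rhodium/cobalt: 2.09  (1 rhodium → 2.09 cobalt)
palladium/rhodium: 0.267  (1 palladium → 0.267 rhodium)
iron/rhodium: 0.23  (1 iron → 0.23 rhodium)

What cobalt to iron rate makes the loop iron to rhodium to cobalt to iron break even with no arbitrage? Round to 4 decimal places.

2.0803

Known legs of the cycle: 0.23 × 2.09 = 0.4807
For no arbitrage the full-cycle product must be 1, so the missing rate is 1 / 0.4807 ≈ 2.080300.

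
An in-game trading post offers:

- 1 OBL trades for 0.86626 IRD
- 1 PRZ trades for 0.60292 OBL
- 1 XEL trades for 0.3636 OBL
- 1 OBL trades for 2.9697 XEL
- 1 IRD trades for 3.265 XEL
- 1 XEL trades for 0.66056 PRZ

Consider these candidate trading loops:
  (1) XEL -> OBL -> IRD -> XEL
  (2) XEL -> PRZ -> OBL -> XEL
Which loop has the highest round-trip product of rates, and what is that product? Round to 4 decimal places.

(1) 0.3636 × 0.86626 × 3.265 = 1.02838
(2) 0.66056 × 0.60292 × 2.9697 = 1.18273
Highest is cycle (2) at 1.1827 (>1, arbitrage).

1.1827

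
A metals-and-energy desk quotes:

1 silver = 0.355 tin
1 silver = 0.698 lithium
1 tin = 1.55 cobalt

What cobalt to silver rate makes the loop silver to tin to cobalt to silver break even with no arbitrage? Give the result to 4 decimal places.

Known legs of the cycle: 0.355 × 1.55 = 0.55025
For no arbitrage the full-cycle product must be 1, so the missing rate is 1 / 0.55025 ≈ 1.817356.

1.8174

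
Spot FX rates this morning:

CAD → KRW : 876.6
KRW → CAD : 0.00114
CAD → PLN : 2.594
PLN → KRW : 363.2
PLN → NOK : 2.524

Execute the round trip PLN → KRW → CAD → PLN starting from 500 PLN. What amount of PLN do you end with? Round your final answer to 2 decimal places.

537.02

500 PLN × 363.2 = 181600 KRW
181600 KRW × 0.00114 = 207.024 CAD
207.024 CAD × 2.594 = 537.020256 PLN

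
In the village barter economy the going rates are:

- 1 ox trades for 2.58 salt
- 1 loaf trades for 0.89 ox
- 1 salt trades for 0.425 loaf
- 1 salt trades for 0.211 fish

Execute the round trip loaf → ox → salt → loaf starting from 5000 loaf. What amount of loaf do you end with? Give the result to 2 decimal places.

4879.43

5000 loaf × 0.89 = 4450 ox
4450 ox × 2.58 = 11481 salt
11481 salt × 0.425 = 4879.425 loaf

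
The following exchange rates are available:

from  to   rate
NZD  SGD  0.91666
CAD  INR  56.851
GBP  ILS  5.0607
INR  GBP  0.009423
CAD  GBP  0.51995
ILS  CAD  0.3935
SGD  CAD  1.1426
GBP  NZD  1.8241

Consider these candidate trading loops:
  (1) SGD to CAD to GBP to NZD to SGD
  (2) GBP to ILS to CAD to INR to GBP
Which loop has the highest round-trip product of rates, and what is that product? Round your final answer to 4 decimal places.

(1) 1.1426 × 0.51995 × 1.8241 × 0.91666 = 0.99337
(2) 5.0607 × 0.3935 × 56.851 × 0.009423 = 1.06680
Highest is cycle (2) at 1.0668 (>1, arbitrage).

1.0668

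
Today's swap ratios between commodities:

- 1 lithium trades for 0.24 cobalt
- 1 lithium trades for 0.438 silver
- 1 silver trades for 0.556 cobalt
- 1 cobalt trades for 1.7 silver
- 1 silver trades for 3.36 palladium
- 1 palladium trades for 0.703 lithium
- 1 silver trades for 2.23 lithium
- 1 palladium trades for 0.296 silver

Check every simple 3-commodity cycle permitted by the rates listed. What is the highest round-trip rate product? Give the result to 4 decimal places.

lithium→silver→palladium→lithium: 0.438 × 3.36 × 0.703 = 1.03459
lithium→cobalt→silver→lithium: 0.24 × 1.7 × 2.23 = 0.90984
Maximum is lithium→silver→palladium→lithium at 1.0346; arbitrage exists.

1.0346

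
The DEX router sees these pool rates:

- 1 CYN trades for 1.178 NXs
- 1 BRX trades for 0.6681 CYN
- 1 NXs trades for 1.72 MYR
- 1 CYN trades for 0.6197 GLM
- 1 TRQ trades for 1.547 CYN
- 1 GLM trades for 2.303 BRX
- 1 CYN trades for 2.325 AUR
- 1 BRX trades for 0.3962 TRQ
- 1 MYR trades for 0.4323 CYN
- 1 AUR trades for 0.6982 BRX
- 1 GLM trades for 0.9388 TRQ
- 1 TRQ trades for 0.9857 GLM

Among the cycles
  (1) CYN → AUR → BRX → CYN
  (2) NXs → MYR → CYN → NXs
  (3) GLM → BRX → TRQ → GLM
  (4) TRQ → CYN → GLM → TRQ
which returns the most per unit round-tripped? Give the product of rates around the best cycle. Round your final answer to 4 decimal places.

(1) 2.325 × 0.6982 × 0.6681 = 1.08454
(2) 1.72 × 0.4323 × 1.178 = 0.87591
(3) 2.303 × 0.3962 × 0.9857 = 0.89940
(4) 1.547 × 0.6197 × 0.9388 = 0.90000
Highest is cycle (1) at 1.0845 (>1, arbitrage).

1.0845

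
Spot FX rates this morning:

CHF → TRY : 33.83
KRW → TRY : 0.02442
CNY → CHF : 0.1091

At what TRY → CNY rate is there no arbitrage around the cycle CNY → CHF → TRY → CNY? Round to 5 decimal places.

0.27094

Known legs of the cycle: 0.1091 × 33.83 = 3.690853
For no arbitrage the full-cycle product must be 1, so the missing rate is 1 / 3.690853 ≈ 0.2709401.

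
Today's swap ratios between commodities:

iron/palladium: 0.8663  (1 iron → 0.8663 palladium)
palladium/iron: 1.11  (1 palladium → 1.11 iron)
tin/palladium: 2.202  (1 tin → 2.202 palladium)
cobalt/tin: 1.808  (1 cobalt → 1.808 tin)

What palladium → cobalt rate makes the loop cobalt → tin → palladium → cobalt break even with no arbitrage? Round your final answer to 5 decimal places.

Known legs of the cycle: 1.808 × 2.202 = 3.981216
For no arbitrage the full-cycle product must be 1, so the missing rate is 1 / 3.981216 ≈ 0.2511795.

0.25118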